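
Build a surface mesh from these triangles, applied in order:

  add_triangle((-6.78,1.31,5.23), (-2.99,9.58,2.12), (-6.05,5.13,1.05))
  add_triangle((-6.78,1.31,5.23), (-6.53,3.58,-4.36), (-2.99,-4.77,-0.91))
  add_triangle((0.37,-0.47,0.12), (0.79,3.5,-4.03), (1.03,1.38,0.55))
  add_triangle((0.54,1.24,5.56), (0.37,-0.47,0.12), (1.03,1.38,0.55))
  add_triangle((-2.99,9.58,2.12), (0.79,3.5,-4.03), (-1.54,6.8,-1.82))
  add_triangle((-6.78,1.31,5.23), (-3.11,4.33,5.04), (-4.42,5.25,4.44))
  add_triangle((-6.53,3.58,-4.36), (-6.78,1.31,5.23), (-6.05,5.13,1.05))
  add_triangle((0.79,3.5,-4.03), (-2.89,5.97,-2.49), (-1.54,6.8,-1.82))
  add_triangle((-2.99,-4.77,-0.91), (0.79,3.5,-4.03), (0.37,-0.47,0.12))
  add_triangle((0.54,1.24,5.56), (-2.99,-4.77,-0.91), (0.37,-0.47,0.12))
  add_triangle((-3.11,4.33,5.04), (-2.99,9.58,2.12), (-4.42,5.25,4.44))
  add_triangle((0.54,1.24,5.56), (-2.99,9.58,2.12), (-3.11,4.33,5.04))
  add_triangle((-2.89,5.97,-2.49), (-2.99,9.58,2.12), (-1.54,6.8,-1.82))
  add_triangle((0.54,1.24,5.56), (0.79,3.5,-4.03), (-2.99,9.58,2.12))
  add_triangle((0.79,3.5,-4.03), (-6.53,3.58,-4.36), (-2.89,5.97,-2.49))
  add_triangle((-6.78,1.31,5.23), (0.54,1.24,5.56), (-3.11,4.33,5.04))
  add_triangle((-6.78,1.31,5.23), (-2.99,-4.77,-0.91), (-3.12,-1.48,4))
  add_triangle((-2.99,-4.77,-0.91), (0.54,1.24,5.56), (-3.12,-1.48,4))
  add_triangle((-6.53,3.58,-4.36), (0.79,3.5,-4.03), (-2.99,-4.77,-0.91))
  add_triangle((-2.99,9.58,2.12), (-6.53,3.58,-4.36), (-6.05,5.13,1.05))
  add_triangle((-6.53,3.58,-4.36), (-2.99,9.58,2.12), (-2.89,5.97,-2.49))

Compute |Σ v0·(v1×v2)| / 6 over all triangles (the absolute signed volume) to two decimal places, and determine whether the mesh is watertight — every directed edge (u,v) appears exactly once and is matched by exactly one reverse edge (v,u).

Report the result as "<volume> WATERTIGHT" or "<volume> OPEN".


377.27 OPEN

Per-triangle v0·(v1×v2)/6:
  t1: +35.9586
  t2: +65.2123
  t3: +0.7706
  t4: +0.8671
  t5: +5.5256
  t6: +8.7767
  t7: +32.5864
  t8: +6.9918
  t9: +2.2481
  t10: +2.8523
  t11: +8.9226
  t12: +20.8828
  t13: +8.9940
  t14: +22.9974
  t15: +19.3540
  t16: +21.1726
  t17: +17.1983
  t18: +8.4702
  t19: +27.1398
  t20: +35.8616
  t21: +24.4904
Σ = +377.2730 → |volume| = 377.27

Directed edges: 63 total; 9 unmatched, e.g. (-6.78,1.31,5.23)→(-2.99,9.58,2.12) → open.


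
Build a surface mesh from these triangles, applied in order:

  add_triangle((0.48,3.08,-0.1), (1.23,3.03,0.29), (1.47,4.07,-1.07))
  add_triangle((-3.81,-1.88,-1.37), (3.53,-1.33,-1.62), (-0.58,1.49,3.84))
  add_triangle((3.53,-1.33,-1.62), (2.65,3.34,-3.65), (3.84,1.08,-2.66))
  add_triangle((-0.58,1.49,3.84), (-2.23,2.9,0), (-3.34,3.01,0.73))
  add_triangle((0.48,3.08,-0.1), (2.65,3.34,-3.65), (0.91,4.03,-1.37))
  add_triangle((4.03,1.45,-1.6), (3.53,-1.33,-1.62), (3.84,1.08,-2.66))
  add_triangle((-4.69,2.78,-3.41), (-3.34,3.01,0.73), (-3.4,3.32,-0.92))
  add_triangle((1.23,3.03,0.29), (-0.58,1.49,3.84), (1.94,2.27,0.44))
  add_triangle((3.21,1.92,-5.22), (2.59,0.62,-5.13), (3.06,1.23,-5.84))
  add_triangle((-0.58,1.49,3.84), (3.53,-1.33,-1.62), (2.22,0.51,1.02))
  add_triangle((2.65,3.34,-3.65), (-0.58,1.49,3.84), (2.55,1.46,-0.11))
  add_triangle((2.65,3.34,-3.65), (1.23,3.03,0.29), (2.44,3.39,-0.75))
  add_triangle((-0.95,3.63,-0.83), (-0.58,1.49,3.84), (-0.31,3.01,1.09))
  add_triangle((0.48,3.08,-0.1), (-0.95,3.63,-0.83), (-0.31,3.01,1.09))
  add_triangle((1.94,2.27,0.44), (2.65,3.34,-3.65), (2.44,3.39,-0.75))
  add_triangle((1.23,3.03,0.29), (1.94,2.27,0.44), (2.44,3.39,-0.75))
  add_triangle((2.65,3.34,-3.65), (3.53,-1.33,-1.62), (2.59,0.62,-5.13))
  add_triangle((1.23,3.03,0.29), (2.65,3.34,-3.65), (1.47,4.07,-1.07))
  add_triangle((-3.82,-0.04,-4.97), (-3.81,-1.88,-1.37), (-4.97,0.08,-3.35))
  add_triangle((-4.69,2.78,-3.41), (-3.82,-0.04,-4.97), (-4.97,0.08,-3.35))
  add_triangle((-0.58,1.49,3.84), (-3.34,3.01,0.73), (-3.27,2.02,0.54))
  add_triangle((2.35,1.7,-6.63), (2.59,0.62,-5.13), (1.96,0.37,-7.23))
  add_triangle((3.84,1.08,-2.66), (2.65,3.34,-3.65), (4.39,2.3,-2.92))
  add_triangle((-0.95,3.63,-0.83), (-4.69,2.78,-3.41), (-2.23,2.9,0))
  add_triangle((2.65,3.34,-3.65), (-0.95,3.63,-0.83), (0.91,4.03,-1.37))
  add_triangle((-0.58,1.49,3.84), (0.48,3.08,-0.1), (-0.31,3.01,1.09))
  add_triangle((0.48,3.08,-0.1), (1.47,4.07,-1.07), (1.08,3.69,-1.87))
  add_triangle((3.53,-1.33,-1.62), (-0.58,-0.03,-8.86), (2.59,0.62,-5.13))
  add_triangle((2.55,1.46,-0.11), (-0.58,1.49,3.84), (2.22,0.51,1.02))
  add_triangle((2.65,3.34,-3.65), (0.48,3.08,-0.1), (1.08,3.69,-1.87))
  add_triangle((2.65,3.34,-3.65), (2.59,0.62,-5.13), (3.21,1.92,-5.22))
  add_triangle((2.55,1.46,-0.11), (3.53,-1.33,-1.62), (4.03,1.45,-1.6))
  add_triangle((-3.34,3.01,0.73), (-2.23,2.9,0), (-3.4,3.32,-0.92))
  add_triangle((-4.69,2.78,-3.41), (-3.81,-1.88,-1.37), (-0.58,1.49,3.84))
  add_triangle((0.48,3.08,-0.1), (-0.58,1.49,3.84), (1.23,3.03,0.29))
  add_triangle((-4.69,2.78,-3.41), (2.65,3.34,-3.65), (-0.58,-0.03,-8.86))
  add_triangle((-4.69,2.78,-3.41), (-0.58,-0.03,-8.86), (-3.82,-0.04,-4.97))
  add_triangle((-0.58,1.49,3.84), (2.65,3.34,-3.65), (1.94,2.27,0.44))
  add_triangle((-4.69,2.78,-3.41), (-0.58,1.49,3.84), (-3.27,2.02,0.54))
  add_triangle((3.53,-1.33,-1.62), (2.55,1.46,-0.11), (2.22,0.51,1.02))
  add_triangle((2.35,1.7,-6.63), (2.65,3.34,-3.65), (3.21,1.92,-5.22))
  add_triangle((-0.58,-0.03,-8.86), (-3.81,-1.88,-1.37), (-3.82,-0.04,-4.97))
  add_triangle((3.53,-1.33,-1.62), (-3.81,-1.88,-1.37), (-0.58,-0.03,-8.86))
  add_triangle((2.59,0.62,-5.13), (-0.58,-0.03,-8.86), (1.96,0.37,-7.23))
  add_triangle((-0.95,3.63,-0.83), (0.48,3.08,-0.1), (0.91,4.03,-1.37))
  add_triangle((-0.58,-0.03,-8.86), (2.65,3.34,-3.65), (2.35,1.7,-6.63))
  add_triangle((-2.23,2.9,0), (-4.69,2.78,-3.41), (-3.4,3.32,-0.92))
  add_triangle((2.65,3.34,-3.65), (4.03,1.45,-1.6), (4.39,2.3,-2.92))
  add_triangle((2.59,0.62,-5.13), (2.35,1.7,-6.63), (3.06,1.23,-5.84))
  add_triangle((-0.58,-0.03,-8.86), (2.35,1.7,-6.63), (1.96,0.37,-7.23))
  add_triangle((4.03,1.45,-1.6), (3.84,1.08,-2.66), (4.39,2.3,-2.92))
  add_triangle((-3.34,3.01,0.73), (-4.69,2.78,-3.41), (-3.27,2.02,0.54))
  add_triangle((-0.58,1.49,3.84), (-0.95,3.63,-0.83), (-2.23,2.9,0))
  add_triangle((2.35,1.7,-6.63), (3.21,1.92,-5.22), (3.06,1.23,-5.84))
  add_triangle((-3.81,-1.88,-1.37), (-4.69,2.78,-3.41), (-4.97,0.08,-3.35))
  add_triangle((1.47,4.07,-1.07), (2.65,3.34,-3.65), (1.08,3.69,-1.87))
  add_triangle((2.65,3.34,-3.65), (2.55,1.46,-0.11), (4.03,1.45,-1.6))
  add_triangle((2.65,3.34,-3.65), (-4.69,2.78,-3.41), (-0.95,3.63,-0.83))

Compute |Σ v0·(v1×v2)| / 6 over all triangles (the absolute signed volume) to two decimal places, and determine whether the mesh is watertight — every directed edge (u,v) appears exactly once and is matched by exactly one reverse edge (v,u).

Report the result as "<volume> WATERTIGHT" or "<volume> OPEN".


202.12 WATERTIGHT

Per-triangle v0·(v1×v2)/6:
  t1: +0.5314
  t2: +4.6384
  t3: +1.3267
  t4: +2.1028
  t5: +0.8420
  t6: +1.9387
  t7: +1.9711
  t8: +2.0350
  t9: +0.1346
  t10: +1.3059
  t11: +5.6933
  t12: +1.4305
  t13: +1.4128
  t14: +1.2089
  t15: +0.6345
  t16: +0.6723
  t17: +7.7751
  t18: +1.3191
  t19: +3.9523
  t20: +5.3866
  t21: +1.8219
  t22: +1.7284
  t23: +1.4379
  t24: +4.0587
  t25: +2.4744
  t26: +1.0599
  t27: +0.5077
  t28: +9.1447
  t29: +2.0980
  t30: -0.9952
  t31: -0.5344
  t32: +1.4963
  t33: +0.7548
  t34: +15.0404
  t35: +1.6745
  t36: +34.0207
  t37: +14.5584
  t38: -3.2880
  t39: -2.3418
  t40: +2.0638
  t41: +2.7408
  t42: +9.5504
  t43: +17.3457
  t44: -0.5858
  t45: +1.0672
  t46: +6.4338
  t47: +0.2611
  t48: +0.6296
  t49: +0.5327
  t50: +4.5673
  t51: +0.7879
  t52: +2.1477
  t53: +3.6445
  t54: +1.0380
  t55: +2.2841
  t56: +1.3565
  t57: +2.3931
  t58: +12.8345
Σ = +202.1224 → |volume| = 202.12

Directed edges: 174 total, each appears once with its reverse present → watertight.


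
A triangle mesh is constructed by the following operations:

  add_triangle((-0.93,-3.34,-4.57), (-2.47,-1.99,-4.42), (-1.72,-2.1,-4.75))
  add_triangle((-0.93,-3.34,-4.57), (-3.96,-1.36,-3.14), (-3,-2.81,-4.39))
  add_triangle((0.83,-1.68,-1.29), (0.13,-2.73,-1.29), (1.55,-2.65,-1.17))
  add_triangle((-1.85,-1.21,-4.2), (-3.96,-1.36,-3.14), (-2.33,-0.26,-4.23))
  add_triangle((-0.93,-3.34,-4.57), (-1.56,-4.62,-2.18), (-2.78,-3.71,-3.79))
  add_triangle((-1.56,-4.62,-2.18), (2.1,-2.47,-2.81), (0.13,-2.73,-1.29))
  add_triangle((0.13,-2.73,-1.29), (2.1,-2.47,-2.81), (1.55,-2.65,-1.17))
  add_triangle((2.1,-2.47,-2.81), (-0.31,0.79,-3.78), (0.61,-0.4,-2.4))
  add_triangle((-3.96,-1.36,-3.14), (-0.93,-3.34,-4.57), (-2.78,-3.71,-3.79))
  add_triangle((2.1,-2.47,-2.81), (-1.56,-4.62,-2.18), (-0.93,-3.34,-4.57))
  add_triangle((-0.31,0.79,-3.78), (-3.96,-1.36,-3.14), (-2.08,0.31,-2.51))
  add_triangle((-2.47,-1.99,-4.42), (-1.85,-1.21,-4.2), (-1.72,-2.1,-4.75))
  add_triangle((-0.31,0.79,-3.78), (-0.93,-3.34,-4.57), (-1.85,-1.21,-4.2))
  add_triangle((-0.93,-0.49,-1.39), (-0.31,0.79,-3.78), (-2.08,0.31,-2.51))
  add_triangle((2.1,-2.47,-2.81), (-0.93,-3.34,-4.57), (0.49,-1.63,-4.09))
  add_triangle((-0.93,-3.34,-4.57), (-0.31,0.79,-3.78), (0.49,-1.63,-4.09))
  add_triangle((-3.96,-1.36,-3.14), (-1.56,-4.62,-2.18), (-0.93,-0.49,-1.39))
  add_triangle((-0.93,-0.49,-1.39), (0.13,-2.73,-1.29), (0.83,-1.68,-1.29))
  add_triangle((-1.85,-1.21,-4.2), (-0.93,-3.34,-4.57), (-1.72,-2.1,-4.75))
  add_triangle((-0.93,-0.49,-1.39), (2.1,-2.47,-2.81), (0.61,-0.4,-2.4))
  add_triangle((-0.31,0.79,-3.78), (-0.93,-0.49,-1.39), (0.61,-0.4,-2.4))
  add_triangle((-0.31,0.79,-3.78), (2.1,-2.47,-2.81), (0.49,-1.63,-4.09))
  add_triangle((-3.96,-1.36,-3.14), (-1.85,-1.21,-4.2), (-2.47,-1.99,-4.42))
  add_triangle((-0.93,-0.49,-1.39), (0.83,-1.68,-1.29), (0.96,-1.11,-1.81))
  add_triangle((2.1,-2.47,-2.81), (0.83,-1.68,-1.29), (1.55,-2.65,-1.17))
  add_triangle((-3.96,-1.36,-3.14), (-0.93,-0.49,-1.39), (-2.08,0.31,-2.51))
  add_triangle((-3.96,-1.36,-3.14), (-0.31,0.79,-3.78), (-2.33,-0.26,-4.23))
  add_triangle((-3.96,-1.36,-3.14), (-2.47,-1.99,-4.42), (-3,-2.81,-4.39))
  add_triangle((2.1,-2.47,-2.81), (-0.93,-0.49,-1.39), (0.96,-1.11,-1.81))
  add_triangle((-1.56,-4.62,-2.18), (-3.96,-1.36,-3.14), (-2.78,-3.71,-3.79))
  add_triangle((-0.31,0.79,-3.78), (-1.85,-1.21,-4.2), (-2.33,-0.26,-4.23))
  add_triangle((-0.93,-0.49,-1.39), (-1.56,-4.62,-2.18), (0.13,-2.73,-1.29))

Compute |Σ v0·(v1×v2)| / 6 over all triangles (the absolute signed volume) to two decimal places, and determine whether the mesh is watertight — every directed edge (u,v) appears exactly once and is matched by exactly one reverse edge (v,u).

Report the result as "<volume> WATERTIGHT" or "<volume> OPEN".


Per-triangle v0·(v1×v2)/6:
  t1: +0.9289
  t2: -0.4922
  t3: -0.3495
  t4: +1.8780
  t5: +3.8315
  t6: +1.3278
  t7: +1.1384
  t8: +0.2303
  t9: +3.8082
  t10: +6.5135
  t11: +1.8801
  t12: +0.4546
  t13: +3.3436
  t14: -0.8112
  t15: +3.1853
  t16: +3.1027
  t17: -1.6529
  t18: -0.6105
  t19: +0.0273
  t20: -1.1707
  t21: -0.8602
  t22: +2.0583
  t23: +1.1259
  t24: -0.4311
  t25: -0.2746
  t26: -0.5381
  t27: +0.1496
  t28: +1.3757
  t29: +0.3089
  t30: +2.5594
  t31: +1.5232
  t32: -0.9396
Σ = +32.6209 → |volume| = 32.62

Directed edges: 96 total; 6 unmatched, e.g. (-0.93,-3.34,-4.57)→(-2.47,-1.99,-4.42) → open.

32.62 OPEN


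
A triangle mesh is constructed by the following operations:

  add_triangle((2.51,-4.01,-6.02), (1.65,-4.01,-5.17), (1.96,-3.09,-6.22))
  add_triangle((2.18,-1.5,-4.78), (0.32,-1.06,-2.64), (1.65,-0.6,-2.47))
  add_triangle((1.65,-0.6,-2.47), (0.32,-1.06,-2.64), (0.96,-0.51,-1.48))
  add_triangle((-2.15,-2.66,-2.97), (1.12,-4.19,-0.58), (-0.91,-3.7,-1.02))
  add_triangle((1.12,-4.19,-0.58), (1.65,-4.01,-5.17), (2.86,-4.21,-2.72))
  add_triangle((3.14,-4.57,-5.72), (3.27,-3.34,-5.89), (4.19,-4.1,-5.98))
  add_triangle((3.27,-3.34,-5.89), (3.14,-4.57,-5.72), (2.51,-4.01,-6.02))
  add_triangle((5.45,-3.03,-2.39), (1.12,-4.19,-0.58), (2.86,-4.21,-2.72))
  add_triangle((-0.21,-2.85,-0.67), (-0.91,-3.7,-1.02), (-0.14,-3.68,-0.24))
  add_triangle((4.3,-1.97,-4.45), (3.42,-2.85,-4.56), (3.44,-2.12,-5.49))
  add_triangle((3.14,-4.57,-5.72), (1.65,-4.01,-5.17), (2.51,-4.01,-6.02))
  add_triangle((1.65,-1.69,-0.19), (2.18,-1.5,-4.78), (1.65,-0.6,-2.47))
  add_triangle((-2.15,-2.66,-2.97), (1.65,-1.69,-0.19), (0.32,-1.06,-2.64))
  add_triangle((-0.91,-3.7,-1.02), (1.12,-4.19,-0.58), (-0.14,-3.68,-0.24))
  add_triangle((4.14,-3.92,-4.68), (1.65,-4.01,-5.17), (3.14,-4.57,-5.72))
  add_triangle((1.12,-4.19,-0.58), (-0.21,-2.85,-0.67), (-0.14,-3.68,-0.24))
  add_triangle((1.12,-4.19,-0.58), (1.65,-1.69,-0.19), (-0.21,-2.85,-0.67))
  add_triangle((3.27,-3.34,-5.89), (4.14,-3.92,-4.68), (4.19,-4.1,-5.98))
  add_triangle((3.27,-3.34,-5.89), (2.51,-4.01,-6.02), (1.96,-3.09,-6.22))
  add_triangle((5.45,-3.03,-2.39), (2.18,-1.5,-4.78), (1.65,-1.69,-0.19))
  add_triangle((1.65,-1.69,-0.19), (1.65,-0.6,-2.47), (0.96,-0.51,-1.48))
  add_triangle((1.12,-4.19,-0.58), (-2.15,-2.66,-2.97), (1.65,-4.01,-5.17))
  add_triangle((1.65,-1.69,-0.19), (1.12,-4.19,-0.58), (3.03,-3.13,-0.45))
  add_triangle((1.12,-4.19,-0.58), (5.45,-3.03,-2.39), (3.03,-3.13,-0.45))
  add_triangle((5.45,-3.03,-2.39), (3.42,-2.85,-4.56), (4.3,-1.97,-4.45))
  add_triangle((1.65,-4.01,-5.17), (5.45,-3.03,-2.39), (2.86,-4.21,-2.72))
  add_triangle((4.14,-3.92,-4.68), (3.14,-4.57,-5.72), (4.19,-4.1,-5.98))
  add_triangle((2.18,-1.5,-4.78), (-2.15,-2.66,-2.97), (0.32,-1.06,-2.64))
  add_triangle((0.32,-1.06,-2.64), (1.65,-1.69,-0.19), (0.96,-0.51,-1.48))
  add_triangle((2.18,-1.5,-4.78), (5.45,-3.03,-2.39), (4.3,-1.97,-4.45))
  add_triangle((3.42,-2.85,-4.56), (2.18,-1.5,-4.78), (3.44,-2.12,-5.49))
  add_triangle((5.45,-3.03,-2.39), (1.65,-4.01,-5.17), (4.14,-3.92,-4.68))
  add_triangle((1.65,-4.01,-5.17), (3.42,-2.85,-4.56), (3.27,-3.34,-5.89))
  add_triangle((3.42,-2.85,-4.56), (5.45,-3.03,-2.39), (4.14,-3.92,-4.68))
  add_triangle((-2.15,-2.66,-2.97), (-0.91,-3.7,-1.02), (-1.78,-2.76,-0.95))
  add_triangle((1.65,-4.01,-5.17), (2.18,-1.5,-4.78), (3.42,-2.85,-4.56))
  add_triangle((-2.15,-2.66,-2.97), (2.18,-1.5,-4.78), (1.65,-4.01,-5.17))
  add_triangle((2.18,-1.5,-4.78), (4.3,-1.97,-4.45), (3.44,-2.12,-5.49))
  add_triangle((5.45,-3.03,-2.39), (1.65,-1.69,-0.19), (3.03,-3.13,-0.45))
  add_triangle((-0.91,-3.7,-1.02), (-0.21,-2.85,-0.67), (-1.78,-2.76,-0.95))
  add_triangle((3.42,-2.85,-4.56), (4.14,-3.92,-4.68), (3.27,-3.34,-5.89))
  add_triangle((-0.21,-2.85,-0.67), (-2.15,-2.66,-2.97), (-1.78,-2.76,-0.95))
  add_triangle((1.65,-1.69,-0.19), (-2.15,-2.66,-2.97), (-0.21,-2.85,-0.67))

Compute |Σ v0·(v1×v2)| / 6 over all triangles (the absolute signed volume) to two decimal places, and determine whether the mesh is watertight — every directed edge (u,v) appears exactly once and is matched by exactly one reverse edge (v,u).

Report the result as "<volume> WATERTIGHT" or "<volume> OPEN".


Per-triangle v0·(v1×v2)/6:
  t1: +0.8941
  t2: +0.0267
  t3: -0.0845
  t4: +2.4357
  t5: +4.7275
  t6: +1.1576
  t7: +1.0627
  t8: +4.5382
  t9: -0.1799
  t10: +1.3769
  t11: +0.8144
  t12: +0.8981
  t13: -2.8327
  t14: +0.7558
  t15: +0.0243
  t16: -0.3990
  t17: -0.2007
  t18: -0.0084
  t19: +1.2311
  t20: -2.8234
  t21: -0.1138
  t22: +10.2708
  t23: +0.0813
  t24: +2.9641
  t25: +3.3788
  t26: +6.4638
  t27: +1.1714
  t28: +0.5705
  t29: -0.6146
  t30: -2.1319
  t31: +0.6342
  t32: +1.5107
  t33: -1.2568
  t34: +2.0302
  t35: +1.3444
  t36: +3.3497
  t37: +5.6916
  t38: +0.2907
  t39: +0.0838
  t40: +0.0213
  t41: +0.7043
  t42: -1.4764
  t43: -1.7839
Σ = +46.5991 → |volume| = 46.60

Directed edges: 129 total; 3 unmatched, e.g. (1.65,-4.01,-5.17)→(1.96,-3.09,-6.22) → open.

46.60 OPEN


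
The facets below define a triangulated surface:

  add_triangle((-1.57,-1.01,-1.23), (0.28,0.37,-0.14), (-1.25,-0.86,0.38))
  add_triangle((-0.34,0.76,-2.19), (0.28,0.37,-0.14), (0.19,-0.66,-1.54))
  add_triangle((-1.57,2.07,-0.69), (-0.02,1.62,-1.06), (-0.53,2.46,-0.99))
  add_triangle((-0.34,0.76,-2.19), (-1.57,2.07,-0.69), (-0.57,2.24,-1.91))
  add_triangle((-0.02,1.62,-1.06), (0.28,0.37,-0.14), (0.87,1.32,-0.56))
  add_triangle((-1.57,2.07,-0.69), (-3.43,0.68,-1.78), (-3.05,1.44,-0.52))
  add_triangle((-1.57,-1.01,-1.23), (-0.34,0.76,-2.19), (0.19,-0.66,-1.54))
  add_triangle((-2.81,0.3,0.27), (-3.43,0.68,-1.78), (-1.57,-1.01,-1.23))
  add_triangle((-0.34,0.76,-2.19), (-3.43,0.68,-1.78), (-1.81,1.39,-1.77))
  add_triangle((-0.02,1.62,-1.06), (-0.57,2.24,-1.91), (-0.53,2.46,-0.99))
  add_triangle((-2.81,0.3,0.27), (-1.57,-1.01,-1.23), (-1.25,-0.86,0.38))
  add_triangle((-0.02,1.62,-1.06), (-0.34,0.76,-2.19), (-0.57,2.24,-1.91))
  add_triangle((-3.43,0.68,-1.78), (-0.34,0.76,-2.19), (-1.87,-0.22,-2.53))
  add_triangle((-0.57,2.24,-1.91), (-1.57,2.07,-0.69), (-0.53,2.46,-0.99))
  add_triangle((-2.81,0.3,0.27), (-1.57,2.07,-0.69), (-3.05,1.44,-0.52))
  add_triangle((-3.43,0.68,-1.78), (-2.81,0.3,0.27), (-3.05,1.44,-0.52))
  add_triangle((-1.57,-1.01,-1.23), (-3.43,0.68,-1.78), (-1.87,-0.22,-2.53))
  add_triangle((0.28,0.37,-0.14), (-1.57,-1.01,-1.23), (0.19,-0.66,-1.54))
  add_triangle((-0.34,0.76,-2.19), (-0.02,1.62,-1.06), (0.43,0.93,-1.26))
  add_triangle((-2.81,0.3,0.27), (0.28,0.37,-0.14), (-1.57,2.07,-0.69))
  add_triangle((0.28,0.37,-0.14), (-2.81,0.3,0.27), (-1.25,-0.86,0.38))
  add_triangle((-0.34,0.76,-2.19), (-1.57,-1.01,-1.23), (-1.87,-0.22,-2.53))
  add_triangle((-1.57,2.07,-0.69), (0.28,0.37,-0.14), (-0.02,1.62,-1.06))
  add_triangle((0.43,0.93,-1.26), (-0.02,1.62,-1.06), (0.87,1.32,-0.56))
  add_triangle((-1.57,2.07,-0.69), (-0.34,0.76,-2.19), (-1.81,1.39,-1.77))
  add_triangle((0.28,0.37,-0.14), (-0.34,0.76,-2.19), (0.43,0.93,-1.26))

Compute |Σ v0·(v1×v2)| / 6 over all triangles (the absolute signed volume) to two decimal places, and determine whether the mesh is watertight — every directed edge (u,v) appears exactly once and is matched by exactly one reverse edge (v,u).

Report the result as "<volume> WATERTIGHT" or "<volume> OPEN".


11.14 OPEN

Per-triangle v0·(v1×v2)/6:
  t1: -0.0623
  t2: +0.1819
  t3: -0.1688
  t4: +0.6594
  t5: +0.0011
  t6: +1.0090
  t7: +0.8263
  t8: +1.3664
  t9: +0.8581
  t10: +0.1507
  t11: +0.7858
  t12: +0.2082
  t13: +1.2975
  t14: +0.4699
  t15: +0.2856
  t16: +0.9815
  t17: +1.0377
  t18: -0.1575
  t19: +0.2599
  t20: +0.0567
  t21: -0.0039
  t22: +0.2221
  t23: +0.0936
  t24: +0.1921
  t25: +0.6115
  t26: -0.0191
Σ = +11.1433 → |volume| = 11.14

Directed edges: 78 total; 6 unmatched, e.g. (0.28,0.37,-0.14)→(0.87,1.32,-0.56) → open.


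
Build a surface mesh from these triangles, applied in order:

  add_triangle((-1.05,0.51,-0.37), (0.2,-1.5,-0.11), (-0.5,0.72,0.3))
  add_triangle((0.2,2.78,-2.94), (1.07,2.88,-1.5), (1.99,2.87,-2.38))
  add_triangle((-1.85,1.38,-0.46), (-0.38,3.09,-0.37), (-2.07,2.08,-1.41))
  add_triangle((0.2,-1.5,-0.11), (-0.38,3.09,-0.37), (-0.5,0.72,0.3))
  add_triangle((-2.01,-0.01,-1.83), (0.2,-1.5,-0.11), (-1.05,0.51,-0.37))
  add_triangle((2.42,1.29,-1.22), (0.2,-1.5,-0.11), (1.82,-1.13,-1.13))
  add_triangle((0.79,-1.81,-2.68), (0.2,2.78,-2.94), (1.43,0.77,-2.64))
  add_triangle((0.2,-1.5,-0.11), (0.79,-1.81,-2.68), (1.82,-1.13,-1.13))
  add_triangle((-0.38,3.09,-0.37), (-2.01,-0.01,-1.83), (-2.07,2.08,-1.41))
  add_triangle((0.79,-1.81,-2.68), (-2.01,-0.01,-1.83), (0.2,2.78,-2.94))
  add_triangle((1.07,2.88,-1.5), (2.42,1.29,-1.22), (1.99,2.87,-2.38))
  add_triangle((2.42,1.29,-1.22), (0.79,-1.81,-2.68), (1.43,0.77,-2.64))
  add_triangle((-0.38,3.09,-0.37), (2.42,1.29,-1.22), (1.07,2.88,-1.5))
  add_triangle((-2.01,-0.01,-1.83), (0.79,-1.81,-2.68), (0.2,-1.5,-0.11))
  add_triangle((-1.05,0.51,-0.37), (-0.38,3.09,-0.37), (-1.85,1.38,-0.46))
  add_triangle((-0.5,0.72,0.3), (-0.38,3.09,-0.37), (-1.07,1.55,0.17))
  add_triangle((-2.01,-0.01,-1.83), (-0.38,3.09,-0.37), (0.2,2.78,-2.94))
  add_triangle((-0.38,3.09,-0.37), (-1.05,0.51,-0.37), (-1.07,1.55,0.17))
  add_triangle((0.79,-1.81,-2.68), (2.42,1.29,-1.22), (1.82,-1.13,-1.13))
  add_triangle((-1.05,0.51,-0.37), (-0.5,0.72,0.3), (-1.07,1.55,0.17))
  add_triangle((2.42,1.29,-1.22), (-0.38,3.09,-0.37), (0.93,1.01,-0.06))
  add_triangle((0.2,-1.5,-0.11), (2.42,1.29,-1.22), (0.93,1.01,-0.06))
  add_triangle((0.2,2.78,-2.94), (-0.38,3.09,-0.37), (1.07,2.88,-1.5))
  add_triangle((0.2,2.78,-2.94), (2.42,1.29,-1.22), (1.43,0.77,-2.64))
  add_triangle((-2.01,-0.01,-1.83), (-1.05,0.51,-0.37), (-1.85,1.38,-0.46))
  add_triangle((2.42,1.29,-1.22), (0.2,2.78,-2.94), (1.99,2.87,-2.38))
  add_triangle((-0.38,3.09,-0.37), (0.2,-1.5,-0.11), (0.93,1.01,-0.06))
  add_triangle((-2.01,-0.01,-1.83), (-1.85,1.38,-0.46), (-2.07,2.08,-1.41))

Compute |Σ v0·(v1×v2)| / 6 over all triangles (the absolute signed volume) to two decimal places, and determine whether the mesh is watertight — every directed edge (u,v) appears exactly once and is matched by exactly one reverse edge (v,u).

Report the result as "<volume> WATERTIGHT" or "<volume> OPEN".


26.40 WATERTIGHT

Per-triangle v0·(v1×v2)/6:
  t1: +0.1018
  t2: +1.0154
  t3: +0.7292
  t4: -0.0583
  t5: +0.2442
  t6: +0.1299
  t7: +2.1476
  t8: +0.9194
  t9: +0.5084
  t10: +5.0618
  t11: +0.5816
  t12: +1.7341
  t13: +0.7525
  t14: +1.5318
  t15: -0.1175
  t16: +0.0996
  t17: +3.2114
  t18: +0.3207
  t19: +1.7416
  t20: +0.0402
  t21: +0.6594
  t22: +0.2630
  t23: +1.5898
  t24: +2.0604
  t25: +0.0614
  t26: +0.5873
  t27: -0.1577
  t28: +0.6365
Σ = +26.3957 → |volume| = 26.40

Directed edges: 84 total, each appears once with its reverse present → watertight.


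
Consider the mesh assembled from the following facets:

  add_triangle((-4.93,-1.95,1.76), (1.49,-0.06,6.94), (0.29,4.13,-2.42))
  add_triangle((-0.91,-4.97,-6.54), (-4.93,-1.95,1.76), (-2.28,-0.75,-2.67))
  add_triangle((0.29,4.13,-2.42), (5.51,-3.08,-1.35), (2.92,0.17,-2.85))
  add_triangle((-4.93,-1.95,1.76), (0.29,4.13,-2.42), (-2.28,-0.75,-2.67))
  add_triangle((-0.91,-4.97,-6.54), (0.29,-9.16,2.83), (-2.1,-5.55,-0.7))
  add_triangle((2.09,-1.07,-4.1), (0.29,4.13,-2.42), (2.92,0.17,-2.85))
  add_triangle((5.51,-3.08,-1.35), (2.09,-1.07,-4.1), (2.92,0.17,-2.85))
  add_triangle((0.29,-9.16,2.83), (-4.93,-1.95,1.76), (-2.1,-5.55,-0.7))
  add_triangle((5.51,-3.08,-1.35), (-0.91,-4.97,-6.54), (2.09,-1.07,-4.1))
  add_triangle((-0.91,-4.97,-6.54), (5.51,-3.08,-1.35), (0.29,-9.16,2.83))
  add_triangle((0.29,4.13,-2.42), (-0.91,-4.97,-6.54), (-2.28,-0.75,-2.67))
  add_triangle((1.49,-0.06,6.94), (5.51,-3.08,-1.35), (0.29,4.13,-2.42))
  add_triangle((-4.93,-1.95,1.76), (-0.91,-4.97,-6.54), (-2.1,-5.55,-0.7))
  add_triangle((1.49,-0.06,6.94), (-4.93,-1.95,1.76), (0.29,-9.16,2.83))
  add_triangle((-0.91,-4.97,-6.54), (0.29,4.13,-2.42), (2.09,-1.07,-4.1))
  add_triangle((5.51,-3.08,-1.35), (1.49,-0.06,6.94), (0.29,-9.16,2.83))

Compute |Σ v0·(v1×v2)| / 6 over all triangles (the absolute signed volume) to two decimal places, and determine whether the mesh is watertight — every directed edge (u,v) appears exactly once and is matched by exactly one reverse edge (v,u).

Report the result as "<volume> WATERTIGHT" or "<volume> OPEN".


398.59 WATERTIGHT

Per-triangle v0·(v1×v2)/6:
  t1: +23.4157
  t2: +14.0534
  t3: +4.5260
  t4: +11.2054
  t5: +24.1216
  t6: +5.3631
  t7: +5.7456
  t8: +22.4232
  t9: +18.6621
  t10: +70.4787
  t11: +13.2909
  t12: +30.4607
  t13: +21.1289
  t14: +55.3763
  t15: +15.9123
  t16: +62.4213
Σ = +398.5851 → |volume| = 398.59

Directed edges: 48 total, each appears once with its reverse present → watertight.


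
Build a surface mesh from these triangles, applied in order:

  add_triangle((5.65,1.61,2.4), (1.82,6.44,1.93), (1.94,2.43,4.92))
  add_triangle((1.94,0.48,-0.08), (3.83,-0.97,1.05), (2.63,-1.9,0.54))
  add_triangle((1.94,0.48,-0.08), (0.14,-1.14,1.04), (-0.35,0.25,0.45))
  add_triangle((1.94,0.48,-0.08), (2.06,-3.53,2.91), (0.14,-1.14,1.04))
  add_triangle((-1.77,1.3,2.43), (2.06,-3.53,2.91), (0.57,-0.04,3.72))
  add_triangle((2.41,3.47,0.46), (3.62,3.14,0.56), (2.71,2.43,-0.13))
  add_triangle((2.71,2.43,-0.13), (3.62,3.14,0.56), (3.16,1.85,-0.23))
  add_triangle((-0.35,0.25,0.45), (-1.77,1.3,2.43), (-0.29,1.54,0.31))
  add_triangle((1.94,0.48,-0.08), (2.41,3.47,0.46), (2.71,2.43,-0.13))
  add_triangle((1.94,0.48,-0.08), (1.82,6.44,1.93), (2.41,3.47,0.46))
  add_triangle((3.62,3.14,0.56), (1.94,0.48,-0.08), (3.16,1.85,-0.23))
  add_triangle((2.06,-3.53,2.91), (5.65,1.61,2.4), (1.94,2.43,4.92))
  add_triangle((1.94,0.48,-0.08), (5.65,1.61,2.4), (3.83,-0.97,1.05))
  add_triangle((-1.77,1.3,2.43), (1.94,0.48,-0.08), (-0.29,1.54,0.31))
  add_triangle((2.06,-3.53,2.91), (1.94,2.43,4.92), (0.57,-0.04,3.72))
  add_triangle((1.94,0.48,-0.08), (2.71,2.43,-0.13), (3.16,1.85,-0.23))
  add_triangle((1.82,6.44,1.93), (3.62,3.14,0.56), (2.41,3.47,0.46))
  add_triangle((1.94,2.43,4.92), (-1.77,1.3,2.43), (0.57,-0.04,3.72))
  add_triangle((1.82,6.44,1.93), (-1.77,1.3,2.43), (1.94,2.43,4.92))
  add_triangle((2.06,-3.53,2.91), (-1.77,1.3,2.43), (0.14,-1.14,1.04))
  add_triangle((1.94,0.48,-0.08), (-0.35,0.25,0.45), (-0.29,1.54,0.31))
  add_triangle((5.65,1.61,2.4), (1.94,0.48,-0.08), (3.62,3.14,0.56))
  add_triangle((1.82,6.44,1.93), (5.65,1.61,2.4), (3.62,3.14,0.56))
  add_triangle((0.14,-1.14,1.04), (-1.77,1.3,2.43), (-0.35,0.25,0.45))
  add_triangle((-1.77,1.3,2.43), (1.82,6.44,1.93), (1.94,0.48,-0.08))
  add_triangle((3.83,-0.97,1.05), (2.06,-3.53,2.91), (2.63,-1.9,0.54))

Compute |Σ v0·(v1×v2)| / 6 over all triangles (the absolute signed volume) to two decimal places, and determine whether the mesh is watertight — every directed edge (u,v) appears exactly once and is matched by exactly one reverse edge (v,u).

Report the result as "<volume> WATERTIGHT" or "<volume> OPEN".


Per-triangle v0·(v1×v2)/6:
  t1: +20.7937
  t2: +0.5942
  t3: -0.2792
  t4: -0.2285
  t5: +3.3200
  t6: +0.4613
  t7: +0.3297
  t8: +0.0121
  t9: -0.3352
  t10: -0.7797
  t11: +0.3173
  t12: +19.4765
  t13: +1.7154
  t14: +1.0608
  t15: +5.0577
  t16: -0.0504
  t17: +1.1164
  t18: +4.2732
  t19: +12.3611
  t20: +1.0225
  t21: -0.1946
  t22: +1.8620
  t23: +7.7486
  t24: +0.0119
  t25: -3.4380
  t26: +2.1948
Σ = +78.4236 → |volume| = 78.42

Directed edges: 78 total; 6 unmatched, e.g. (2.63,-1.9,0.54)→(1.94,0.48,-0.08) → open.

78.42 OPEN


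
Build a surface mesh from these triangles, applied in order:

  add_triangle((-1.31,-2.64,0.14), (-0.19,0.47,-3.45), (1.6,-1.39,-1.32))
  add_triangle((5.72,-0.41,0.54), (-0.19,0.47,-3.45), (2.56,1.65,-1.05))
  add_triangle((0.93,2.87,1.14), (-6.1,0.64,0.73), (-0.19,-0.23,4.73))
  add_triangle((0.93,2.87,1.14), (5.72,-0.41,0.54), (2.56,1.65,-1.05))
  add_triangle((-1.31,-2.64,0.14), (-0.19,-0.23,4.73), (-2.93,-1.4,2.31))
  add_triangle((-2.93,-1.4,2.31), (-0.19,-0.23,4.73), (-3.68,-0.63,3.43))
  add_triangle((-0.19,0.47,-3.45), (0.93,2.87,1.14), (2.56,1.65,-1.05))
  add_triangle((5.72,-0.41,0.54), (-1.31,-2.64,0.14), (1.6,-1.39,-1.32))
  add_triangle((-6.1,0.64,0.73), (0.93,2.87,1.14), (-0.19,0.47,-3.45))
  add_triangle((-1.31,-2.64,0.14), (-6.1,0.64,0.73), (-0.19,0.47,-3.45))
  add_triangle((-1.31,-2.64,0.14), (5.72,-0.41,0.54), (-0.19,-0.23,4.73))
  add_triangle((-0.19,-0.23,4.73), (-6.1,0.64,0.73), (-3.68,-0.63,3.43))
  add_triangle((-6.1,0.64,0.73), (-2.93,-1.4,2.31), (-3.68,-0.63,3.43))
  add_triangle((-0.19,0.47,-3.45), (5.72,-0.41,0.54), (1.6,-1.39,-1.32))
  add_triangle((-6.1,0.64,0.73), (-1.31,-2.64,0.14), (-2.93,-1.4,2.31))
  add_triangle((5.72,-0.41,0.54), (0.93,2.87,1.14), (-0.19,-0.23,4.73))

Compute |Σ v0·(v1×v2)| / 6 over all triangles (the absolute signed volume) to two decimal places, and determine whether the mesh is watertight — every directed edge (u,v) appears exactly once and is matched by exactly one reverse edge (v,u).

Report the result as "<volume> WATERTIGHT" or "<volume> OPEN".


Per-triangle v0·(v1×v2)/6:
  t1: +3.7102
  t2: +5.4370
  t3: +14.5199
  t4: +5.4554
  t5: +4.5655
  t6: +2.5597
  t7: +3.8024
  t8: +4.1546
  t9: +11.0499
  t10: +9.8138
  t11: +12.3134
  t12: +4.1031
  t13: +3.1655
  t14: +4.8127
  t15: +5.5618
  t16: +13.5368
Σ = +108.5617 → |volume| = 108.56

Directed edges: 48 total, each appears once with its reverse present → watertight.

108.56 WATERTIGHT


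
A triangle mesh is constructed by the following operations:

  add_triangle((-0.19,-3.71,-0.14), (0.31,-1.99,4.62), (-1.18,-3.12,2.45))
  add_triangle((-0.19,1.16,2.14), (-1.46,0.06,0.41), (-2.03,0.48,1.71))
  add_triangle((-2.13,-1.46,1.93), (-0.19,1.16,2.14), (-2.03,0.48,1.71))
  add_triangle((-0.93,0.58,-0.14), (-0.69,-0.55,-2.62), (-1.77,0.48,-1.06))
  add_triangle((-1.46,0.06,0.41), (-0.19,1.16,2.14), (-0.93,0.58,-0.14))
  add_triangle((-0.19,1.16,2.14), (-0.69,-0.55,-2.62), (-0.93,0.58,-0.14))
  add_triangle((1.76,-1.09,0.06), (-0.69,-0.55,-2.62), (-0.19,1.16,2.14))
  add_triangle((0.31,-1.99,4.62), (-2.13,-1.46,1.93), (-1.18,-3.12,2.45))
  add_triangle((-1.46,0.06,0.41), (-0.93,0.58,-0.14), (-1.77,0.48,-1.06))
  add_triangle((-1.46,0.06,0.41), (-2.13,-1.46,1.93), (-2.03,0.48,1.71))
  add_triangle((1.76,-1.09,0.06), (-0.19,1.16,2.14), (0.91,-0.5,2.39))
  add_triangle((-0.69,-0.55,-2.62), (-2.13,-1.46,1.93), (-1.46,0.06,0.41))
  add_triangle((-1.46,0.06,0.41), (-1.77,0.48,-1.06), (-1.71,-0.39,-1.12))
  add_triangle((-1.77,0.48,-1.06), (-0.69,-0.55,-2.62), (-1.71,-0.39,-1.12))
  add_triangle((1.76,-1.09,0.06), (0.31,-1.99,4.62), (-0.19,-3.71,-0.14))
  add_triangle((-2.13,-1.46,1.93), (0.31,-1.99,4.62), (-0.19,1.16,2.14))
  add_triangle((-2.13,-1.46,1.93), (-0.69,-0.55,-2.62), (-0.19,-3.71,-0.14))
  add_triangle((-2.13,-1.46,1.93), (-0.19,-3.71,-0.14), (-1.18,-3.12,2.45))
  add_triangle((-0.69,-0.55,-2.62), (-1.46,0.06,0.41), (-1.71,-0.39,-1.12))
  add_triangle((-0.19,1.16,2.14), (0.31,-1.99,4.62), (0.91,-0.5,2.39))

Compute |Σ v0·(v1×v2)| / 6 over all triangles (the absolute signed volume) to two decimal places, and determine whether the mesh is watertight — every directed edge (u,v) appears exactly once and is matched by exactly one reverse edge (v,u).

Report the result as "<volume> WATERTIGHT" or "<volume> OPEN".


Per-triangle v0·(v1×v2)/6:
  t1: +3.6158
  t2: +0.1182
  t3: +1.3666
  t4: +0.1227
  t5: +0.3876
  t6: +0.0767
  t7: +0.1785
  t8: +2.9414
  t9: +0.1655
  t10: +0.5578
  t11: +0.6812
  t12: +1.2470
  t13: +0.3330
  t14: +0.5349
  t15: +5.2458
  t16: +3.7834
  t17: +4.1155
  t18: +2.0109
  t19: -0.0899
  t20: +1.3376
Σ = +28.7303 → |volume| = 28.73

Directed edges: 60 total; 6 unmatched, e.g. (1.76,-1.09,0.06)→(-0.69,-0.55,-2.62) → open.

28.73 OPEN


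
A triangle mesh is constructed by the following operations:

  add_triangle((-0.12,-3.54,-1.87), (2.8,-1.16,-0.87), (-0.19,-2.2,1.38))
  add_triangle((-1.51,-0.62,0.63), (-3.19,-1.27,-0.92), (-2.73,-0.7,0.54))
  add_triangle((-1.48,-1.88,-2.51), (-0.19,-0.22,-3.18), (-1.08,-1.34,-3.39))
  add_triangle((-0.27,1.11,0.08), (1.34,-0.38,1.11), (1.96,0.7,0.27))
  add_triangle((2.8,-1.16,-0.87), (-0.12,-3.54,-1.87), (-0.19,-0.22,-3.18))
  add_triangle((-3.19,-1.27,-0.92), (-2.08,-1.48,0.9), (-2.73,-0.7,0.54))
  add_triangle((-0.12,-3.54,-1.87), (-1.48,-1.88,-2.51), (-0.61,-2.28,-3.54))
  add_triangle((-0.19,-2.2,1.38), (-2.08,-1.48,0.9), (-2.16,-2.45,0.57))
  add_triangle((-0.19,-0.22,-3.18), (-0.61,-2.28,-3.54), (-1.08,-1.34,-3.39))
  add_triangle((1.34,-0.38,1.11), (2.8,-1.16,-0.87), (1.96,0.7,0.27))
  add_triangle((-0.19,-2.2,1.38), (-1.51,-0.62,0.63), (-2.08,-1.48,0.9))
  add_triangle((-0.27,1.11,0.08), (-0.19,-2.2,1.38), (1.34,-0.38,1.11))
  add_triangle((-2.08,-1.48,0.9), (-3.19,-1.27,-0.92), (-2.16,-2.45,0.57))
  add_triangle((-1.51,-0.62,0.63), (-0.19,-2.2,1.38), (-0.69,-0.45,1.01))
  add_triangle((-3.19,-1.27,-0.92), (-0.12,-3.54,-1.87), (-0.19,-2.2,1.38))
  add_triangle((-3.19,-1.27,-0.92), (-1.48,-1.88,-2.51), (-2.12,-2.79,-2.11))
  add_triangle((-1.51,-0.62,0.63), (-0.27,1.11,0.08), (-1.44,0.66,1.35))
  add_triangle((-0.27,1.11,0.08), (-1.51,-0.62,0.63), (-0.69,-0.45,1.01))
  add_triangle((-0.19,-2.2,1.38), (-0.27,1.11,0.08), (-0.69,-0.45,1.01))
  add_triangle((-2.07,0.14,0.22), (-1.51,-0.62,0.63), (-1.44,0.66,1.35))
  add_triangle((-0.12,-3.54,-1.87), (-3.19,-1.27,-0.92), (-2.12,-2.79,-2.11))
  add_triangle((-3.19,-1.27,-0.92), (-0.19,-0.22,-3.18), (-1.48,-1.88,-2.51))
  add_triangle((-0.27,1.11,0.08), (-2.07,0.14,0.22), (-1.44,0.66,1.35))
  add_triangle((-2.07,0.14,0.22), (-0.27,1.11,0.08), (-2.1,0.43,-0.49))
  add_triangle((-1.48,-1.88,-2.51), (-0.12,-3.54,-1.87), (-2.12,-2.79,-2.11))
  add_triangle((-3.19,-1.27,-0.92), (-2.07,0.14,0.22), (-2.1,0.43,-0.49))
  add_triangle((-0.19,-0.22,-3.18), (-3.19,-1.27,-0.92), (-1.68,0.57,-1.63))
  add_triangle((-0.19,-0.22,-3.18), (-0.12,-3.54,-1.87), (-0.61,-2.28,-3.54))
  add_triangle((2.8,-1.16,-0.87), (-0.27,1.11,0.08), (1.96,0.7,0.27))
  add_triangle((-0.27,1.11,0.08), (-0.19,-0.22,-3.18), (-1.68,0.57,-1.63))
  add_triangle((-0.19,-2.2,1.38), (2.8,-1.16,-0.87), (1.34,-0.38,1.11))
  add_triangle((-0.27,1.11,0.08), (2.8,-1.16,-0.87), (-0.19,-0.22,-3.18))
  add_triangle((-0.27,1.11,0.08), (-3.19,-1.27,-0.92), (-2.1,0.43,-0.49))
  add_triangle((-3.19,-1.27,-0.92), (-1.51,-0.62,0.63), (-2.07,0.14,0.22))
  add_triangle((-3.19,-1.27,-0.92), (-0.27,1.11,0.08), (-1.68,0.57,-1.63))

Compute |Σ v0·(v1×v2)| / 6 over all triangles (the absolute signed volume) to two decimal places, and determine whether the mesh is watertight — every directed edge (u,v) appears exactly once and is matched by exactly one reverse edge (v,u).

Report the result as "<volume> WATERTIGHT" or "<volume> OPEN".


36.45 OPEN

Per-triangle v0·(v1×v2)/6:
  t1: +4.2411
  t2: -0.2324
  t3: -0.0143
  t4: +0.3976
  t5: +5.1602
  t6: +0.7686
  t7: +1.4749
  t8: +0.6718
  t9: +0.7129
  t10: +1.0052
  t11: +0.1877
  t12: +0.5077
  t13: +0.8545
  t14: +0.3311
  t15: +4.7370
  t16: +1.1268
  t17: -0.2405
  t18: +0.2205
  t19: +0.0877
  t20: +0.3893
  t21: +0.8835
  t22: +1.9848
  t23: +0.4409
  t24: +0.2737
  t25: +1.2811
  t26: +0.4907
  t27: +2.1463
  t28: +0.7114
  t29: +0.4122
  t30: +0.8270
  t31: +1.7311
  t32: +1.5093
  t33: -0.0314
  t34: +0.5543
  t35: +0.8455
Σ = +36.4476 → |volume| = 36.45

Directed edges: 105 total; 9 unmatched, e.g. (-2.73,-0.7,0.54)→(-1.51,-0.62,0.63) → open.


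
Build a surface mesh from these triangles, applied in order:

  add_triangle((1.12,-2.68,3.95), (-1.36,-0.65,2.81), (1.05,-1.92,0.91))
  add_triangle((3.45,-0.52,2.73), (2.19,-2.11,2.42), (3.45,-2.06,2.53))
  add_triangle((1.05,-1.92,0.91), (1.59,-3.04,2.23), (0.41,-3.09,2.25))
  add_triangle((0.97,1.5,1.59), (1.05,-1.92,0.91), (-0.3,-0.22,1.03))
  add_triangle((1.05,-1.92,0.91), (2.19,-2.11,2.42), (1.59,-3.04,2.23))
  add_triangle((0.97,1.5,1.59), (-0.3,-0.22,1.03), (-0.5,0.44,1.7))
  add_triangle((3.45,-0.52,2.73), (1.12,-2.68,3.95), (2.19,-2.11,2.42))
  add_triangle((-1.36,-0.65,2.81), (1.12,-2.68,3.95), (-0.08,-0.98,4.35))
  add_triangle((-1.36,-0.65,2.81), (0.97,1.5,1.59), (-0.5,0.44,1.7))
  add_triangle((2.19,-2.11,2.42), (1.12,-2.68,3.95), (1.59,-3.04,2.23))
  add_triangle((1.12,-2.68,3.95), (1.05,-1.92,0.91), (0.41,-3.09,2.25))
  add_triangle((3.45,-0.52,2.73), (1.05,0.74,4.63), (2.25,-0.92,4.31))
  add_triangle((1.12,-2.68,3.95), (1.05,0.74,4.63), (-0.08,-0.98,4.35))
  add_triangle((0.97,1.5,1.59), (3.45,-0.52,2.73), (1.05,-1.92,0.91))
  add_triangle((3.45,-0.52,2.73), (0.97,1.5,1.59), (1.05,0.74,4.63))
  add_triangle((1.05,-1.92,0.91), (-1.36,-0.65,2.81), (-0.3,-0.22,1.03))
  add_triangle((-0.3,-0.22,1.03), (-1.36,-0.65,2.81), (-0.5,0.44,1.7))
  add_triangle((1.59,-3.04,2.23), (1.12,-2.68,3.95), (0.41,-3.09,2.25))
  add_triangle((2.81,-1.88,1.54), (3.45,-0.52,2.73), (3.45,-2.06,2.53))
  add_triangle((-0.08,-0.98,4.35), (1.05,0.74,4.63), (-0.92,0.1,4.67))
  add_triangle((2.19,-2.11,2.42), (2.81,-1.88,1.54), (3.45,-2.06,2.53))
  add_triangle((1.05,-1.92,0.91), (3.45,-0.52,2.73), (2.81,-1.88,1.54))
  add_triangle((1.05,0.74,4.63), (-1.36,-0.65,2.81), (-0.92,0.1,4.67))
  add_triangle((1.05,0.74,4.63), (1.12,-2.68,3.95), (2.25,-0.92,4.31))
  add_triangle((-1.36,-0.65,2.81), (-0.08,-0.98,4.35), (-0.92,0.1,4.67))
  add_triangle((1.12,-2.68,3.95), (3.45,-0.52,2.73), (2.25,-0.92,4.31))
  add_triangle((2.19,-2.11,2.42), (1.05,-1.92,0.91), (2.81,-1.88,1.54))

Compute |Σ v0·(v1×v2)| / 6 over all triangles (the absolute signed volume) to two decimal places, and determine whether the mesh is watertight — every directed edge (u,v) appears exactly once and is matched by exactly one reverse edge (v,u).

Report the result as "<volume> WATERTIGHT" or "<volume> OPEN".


23.51 OPEN

Per-triangle v0·(v1×v2)/6:
  t1: +1.1944
  t2: +0.8131
  t3: +0.3050
  t4: -0.8398
  t5: +0.2946
  t6: -0.1991
  t7: +2.1435
  t8: +1.7126
  t9: +0.3965
  t10: +1.2166
  t11: -1.0106
  t12: +2.5754
  t13: +3.0150
  t14: -0.9080
  t15: +3.1713
  t16: -0.1717
  t17: -0.0747
  t18: +1.2149
  t19: +0.4378
  t20: +2.0264
  t21: +0.3348
  t22: -0.7587
  t23: -0.6823
  t24: +2.9734
  t25: +1.1030
  t26: +2.6292
  t27: +0.5945
Σ = +23.5071 → |volume| = 23.51

Directed edges: 81 total; 3 unmatched, e.g. (-1.36,-0.65,2.81)→(0.97,1.5,1.59) → open.


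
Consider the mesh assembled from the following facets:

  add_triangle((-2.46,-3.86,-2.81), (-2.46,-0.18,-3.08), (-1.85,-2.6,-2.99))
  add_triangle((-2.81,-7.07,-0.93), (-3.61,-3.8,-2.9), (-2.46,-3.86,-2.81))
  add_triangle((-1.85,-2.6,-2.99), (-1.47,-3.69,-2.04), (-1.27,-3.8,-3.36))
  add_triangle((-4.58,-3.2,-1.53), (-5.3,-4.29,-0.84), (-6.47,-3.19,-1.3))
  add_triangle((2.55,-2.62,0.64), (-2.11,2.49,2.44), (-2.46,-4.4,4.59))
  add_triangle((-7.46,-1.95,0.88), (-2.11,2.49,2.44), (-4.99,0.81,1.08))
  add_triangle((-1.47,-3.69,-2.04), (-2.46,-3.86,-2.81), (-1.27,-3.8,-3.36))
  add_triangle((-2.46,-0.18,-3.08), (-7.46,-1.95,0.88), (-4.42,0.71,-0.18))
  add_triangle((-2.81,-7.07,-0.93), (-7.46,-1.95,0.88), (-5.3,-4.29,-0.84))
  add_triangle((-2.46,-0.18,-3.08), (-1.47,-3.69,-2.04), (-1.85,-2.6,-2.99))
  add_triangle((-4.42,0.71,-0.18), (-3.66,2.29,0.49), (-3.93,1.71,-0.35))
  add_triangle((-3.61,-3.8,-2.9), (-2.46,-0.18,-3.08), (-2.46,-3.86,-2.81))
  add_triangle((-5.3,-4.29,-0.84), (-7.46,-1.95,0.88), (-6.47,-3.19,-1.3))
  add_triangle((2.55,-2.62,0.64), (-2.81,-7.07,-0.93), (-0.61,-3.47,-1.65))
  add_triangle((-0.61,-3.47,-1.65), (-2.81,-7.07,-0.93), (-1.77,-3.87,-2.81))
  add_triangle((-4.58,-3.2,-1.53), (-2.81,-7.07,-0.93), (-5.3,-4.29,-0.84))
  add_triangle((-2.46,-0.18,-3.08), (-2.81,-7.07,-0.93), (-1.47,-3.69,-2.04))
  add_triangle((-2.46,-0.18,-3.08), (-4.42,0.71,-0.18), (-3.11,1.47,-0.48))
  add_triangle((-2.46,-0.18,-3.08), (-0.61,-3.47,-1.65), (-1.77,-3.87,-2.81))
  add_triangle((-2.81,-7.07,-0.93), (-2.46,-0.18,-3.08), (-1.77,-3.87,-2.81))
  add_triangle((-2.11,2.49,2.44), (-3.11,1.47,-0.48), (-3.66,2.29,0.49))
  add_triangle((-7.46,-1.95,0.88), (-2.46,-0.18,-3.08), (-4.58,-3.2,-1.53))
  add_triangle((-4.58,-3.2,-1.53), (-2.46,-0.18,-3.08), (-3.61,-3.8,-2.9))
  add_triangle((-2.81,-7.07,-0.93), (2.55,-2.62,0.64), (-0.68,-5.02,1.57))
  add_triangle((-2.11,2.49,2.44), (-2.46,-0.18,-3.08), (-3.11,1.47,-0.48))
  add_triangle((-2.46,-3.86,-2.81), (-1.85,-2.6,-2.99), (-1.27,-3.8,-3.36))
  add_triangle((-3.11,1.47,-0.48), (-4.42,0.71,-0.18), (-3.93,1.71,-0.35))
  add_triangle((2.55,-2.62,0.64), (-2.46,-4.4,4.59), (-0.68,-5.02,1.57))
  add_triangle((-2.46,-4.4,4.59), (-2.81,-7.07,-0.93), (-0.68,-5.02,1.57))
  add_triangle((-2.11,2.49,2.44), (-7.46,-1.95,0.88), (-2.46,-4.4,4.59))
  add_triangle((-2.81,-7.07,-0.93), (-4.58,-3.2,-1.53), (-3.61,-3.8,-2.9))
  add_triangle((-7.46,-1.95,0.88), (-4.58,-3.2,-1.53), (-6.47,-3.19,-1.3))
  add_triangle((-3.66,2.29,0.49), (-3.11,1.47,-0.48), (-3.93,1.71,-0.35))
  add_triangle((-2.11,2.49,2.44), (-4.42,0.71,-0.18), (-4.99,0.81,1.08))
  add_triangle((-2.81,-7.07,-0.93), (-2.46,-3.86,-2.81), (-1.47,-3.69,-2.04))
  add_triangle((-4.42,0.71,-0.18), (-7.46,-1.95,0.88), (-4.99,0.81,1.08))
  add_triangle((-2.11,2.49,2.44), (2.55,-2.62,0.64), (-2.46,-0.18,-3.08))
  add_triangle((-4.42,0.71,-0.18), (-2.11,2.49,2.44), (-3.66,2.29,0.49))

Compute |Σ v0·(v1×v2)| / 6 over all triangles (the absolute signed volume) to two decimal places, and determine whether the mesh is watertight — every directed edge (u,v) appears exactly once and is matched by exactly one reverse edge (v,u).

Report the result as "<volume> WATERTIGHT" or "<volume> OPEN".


134.25 OPEN

Per-triangle v0·(v1×v2)/6:
  t1: +1.2894
  t2: +3.0776
  t3: -0.8634
  t4: +1.3310
  t5: +9.4558
  t6: +3.9019
  t7: +0.8156
  t8: +7.4126
  t9: +6.9859
  t10: -0.7880
  t11: +0.7460
  t12: +2.0526
  t13: +4.7207
  t14: +5.9433
  t15: +2.4115
  t16: +3.6234
  t17: -4.3631
  t18: +2.2799
  t19: +0.5251
  t20: +5.6408
  t21: +0.0133
  t22: +9.5842
  t23: +4.1923
  t24: +7.9124
  t25: +0.1643
  t26: +0.8867
  t27: +0.1450
  t28: +7.5314
  t29: +9.8795
  t30: +26.4954
  t31: +6.6120
  t32: -1.2798
  t33: +0.1552
  t34: +2.0177
  t35: +1.6868
  t36: +2.9835
  t37: -3.0800
  t38: +2.1545
Σ = +134.2529 → |volume| = 134.25

Directed edges: 114 total; 6 unmatched, e.g. (-2.81,-7.07,-0.93)→(-7.46,-1.95,0.88) → open.
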